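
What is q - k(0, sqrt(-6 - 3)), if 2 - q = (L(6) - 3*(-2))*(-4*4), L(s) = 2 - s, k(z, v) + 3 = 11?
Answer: 26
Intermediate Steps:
k(z, v) = 8 (k(z, v) = -3 + 11 = 8)
q = 34 (q = 2 - ((2 - 1*6) - 3*(-2))*(-4*4) = 2 - ((2 - 6) + 6)*(-16) = 2 - (-4 + 6)*(-16) = 2 - 2*(-16) = 2 - 1*(-32) = 2 + 32 = 34)
q - k(0, sqrt(-6 - 3)) = 34 - 1*8 = 34 - 8 = 26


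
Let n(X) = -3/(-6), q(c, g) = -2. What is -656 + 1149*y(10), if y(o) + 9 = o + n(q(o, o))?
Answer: 2135/2 ≈ 1067.5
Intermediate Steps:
n(X) = ½ (n(X) = -3*(-⅙) = ½)
y(o) = -17/2 + o (y(o) = -9 + (o + ½) = -9 + (½ + o) = -17/2 + o)
-656 + 1149*y(10) = -656 + 1149*(-17/2 + 10) = -656 + 1149*(3/2) = -656 + 3447/2 = 2135/2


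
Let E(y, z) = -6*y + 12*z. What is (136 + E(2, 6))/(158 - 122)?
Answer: 49/9 ≈ 5.4444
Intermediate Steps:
(136 + E(2, 6))/(158 - 122) = (136 + (-6*2 + 12*6))/(158 - 122) = (136 + (-12 + 72))/36 = (136 + 60)/36 = (1/36)*196 = 49/9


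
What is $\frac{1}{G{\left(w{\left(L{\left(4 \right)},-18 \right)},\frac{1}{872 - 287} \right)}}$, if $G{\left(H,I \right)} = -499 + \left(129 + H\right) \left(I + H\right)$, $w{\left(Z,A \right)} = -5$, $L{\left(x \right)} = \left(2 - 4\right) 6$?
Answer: $- \frac{585}{654491} \approx -0.00089382$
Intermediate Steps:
$L{\left(x \right)} = -12$ ($L{\left(x \right)} = \left(-2\right) 6 = -12$)
$G{\left(H,I \right)} = -499 + \left(129 + H\right) \left(H + I\right)$
$\frac{1}{G{\left(w{\left(L{\left(4 \right)},-18 \right)},\frac{1}{872 - 287} \right)}} = \frac{1}{-499 + \left(-5\right)^{2} + 129 \left(-5\right) + \frac{129}{872 - 287} - \frac{5}{872 - 287}} = \frac{1}{-499 + 25 - 645 + \frac{129}{585} - \frac{5}{585}} = \frac{1}{-499 + 25 - 645 + 129 \cdot \frac{1}{585} - \frac{1}{117}} = \frac{1}{-499 + 25 - 645 + \frac{43}{195} - \frac{1}{117}} = \frac{1}{- \frac{654491}{585}} = - \frac{585}{654491}$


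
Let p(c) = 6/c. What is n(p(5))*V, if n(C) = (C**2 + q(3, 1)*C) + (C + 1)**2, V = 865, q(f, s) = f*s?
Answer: 42731/5 ≈ 8546.2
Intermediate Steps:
n(C) = C**2 + (1 + C)**2 + 3*C (n(C) = (C**2 + (3*1)*C) + (C + 1)**2 = (C**2 + 3*C) + (1 + C)**2 = C**2 + (1 + C)**2 + 3*C)
n(p(5))*V = (1 + 2*(6/5)**2 + 5*(6/5))*865 = (1 + 2*(36/25) + 6)*865 = (1 + 72/25 + 6)*865 = (247/25)*865 = 42731/5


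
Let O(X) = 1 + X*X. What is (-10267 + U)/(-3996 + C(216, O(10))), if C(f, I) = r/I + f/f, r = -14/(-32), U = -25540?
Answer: 57864112/6455913 ≈ 8.9630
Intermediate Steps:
O(X) = 1 + X²
r = 7/16 (r = -14*(-1/32) = 7/16 ≈ 0.43750)
C(f, I) = 1 + 7/(16*I) (C(f, I) = 7/(16*I) + f/f = 7/(16*I) + 1 = 1 + 7/(16*I))
(-10267 + U)/(-3996 + C(216, O(10))) = (-10267 - 25540)/(-3996 + (7/16 + (1 + 10²))/(1 + 10²)) = -35807/(-3996 + (7/16 + (1 + 100))/(1 + 100)) = -35807/(-3996 + (7/16 + 101)/101) = -35807/(-3996 + (1/101)*(1623/16)) = -35807/(-3996 + 1623/1616) = -35807/(-6455913/1616) = -35807*(-1616/6455913) = 57864112/6455913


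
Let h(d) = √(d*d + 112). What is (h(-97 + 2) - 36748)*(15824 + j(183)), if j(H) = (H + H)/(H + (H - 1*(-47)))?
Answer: -240173095144/413 + 6535678*√9137/413 ≈ -5.8002e+8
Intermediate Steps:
j(H) = 2*H/(47 + 2*H) (j(H) = (2*H)/(H + (H + 47)) = (2*H)/(H + (47 + H)) = (2*H)/(47 + 2*H) = 2*H/(47 + 2*H))
h(d) = √(112 + d²) (h(d) = √(d² + 112) = √(112 + d²))
(h(-97 + 2) - 36748)*(15824 + j(183)) = (√(112 + (-97 + 2)²) - 36748)*(15824 + 2*183/(47 + 2*183)) = (√(112 + (-95)²) - 36748)*(15824 + 2*183/(47 + 366)) = (√(112 + 9025) - 36748)*(15824 + 2*183/413) = (√9137 - 36748)*(15824 + 2*183*(1/413)) = (-36748 + √9137)*(15824 + 366/413) = (-36748 + √9137)*(6535678/413) = -240173095144/413 + 6535678*√9137/413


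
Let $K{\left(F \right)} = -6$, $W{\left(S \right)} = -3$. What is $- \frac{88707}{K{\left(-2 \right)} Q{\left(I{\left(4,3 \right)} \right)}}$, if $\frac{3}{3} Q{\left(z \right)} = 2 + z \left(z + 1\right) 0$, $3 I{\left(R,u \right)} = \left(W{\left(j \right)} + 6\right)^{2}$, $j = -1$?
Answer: $\frac{29569}{4} \approx 7392.3$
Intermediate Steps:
$I{\left(R,u \right)} = 3$ ($I{\left(R,u \right)} = \frac{\left(-3 + 6\right)^{2}}{3} = \frac{3^{2}}{3} = \frac{1}{3} \cdot 9 = 3$)
$Q{\left(z \right)} = 2$ ($Q{\left(z \right)} = 2 + z \left(z + 1\right) 0 = 2 + z \left(1 + z\right) 0 = 2 + z 0 = 2 + 0 = 2$)
$- \frac{88707}{K{\left(-2 \right)} Q{\left(I{\left(4,3 \right)} \right)}} = - \frac{88707}{\left(-6\right) 2} = - \frac{88707}{-12} = \left(-88707\right) \left(- \frac{1}{12}\right) = \frac{29569}{4}$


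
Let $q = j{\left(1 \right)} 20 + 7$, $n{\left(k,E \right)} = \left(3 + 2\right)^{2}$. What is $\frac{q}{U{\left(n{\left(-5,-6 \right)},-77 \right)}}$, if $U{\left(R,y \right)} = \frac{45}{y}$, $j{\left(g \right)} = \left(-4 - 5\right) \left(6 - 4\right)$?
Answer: $\frac{27181}{45} \approx 604.02$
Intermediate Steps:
$j{\left(g \right)} = -18$ ($j{\left(g \right)} = \left(-9\right) 2 = -18$)
$n{\left(k,E \right)} = 25$ ($n{\left(k,E \right)} = 5^{2} = 25$)
$q = -353$ ($q = \left(-18\right) 20 + 7 = -360 + 7 = -353$)
$\frac{q}{U{\left(n{\left(-5,-6 \right)},-77 \right)}} = - \frac{353}{45 \frac{1}{-77}} = - \frac{353}{45 \left(- \frac{1}{77}\right)} = - \frac{353}{- \frac{45}{77}} = \left(-353\right) \left(- \frac{77}{45}\right) = \frac{27181}{45}$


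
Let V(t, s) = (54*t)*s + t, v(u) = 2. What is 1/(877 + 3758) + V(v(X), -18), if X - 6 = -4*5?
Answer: -9001169/4635 ≈ -1942.0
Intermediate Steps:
X = -14 (X = 6 - 4*5 = 6 - 20 = -14)
V(t, s) = t + 54*s*t (V(t, s) = 54*s*t + t = t + 54*s*t)
1/(877 + 3758) + V(v(X), -18) = 1/(877 + 3758) + 2*(1 + 54*(-18)) = 1/4635 + 2*(1 - 972) = 1/4635 + 2*(-971) = 1/4635 - 1942 = -9001169/4635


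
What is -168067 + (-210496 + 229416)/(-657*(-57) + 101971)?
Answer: -1171594111/6971 ≈ -1.6807e+5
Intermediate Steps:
-168067 + (-210496 + 229416)/(-657*(-57) + 101971) = -168067 + 18920/(37449 + 101971) = -168067 + 18920/139420 = -168067 + 18920*(1/139420) = -168067 + 946/6971 = -1171594111/6971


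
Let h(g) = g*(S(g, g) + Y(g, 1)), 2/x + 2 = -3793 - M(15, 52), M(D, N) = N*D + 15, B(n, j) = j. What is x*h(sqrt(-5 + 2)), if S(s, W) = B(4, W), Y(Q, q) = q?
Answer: 1/765 - I*sqrt(3)/2295 ≈ 0.0013072 - 0.00075471*I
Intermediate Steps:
M(D, N) = 15 + D*N (M(D, N) = D*N + 15 = 15 + D*N)
S(s, W) = W
x = -1/2295 (x = 2/(-2 + (-3793 - (15 + 15*52))) = 2/(-2 + (-3793 - (15 + 780))) = 2/(-2 + (-3793 - 1*795)) = 2/(-2 + (-3793 - 795)) = 2/(-2 - 4588) = 2/(-4590) = 2*(-1/4590) = -1/2295 ≈ -0.00043573)
h(g) = g*(1 + g) (h(g) = g*(g + 1) = g*(1 + g))
x*h(sqrt(-5 + 2)) = -sqrt(-5 + 2)*(1 + sqrt(-5 + 2))/2295 = -sqrt(-3)*(1 + sqrt(-3))/2295 = -I*sqrt(3)*(1 + I*sqrt(3))/2295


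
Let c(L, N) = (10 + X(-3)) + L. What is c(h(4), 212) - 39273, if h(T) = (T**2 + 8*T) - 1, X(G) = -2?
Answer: -39218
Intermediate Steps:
h(T) = -1 + T**2 + 8*T
c(L, N) = 8 + L (c(L, N) = (10 - 2) + L = 8 + L)
c(h(4), 212) - 39273 = (8 + (-1 + 4**2 + 8*4)) - 39273 = (8 + (-1 + 16 + 32)) - 39273 = (8 + 47) - 39273 = 55 - 39273 = -39218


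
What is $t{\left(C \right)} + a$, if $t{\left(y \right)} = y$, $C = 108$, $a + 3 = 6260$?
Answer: $6365$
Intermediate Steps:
$a = 6257$ ($a = -3 + 6260 = 6257$)
$t{\left(C \right)} + a = 108 + 6257 = 6365$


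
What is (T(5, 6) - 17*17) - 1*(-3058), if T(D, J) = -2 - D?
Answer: 2762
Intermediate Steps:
(T(5, 6) - 17*17) - 1*(-3058) = ((-2 - 1*5) - 17*17) - 1*(-3058) = ((-2 - 5) - 289) + 3058 = (-7 - 289) + 3058 = -296 + 3058 = 2762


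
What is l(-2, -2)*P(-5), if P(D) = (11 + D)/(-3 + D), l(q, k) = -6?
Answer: 9/2 ≈ 4.5000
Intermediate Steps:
P(D) = (11 + D)/(-3 + D)
l(-2, -2)*P(-5) = -6*(11 - 5)/(-3 - 5) = -6*6/(-8) = -(-3)*6/4 = -6*(-3/4) = 9/2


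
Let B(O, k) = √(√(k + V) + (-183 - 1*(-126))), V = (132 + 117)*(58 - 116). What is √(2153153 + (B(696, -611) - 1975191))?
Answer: √(177962 + √(-57 + I*√15053)) ≈ 421.86 + 0.012*I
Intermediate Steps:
V = -14442 (V = 249*(-58) = -14442)
B(O, k) = √(-57 + √(-14442 + k)) (B(O, k) = √(√(k - 14442) + (-183 - 1*(-126))) = √(√(-14442 + k) + (-183 + 126)) = √(√(-14442 + k) - 57) = √(-57 + √(-14442 + k)))
√(2153153 + (B(696, -611) - 1975191)) = √(2153153 + (√(-57 + √(-14442 - 611)) - 1975191)) = √(2153153 + (√(-57 + √(-15053)) - 1975191)) = √(2153153 + (√(-57 + I*√15053) - 1975191)) = √(2153153 + (-1975191 + √(-57 + I*√15053))) = √(177962 + √(-57 + I*√15053))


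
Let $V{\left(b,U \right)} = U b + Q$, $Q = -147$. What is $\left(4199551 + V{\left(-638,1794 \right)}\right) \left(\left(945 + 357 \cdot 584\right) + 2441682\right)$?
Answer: $8098710937680$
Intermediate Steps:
$V{\left(b,U \right)} = -147 + U b$ ($V{\left(b,U \right)} = U b - 147 = -147 + U b$)
$\left(4199551 + V{\left(-638,1794 \right)}\right) \left(\left(945 + 357 \cdot 584\right) + 2441682\right) = \left(4199551 + \left(-147 + 1794 \left(-638\right)\right)\right) \left(\left(945 + 357 \cdot 584\right) + 2441682\right) = \left(4199551 - 1144719\right) \left(\left(945 + 208488\right) + 2441682\right) = \left(4199551 - 1144719\right) \left(209433 + 2441682\right) = 3054832 \cdot 2651115 = 8098710937680$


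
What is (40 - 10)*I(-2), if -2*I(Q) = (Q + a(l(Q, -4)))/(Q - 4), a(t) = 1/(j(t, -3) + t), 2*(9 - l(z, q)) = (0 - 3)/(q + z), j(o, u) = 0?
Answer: -33/7 ≈ -4.7143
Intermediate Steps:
l(z, q) = 9 + 3/(2*(q + z)) (l(z, q) = 9 - (0 - 3)/(2*(q + z)) = 9 - (-3)/(2*(q + z)) = 9 + 3/(2*(q + z)))
a(t) = 1/t (a(t) = 1/(0 + t) = 1/t)
I(Q) = -(Q + (-4 + Q)/(-69/2 + 9*Q))/(2*(-4 + Q)) (I(Q) = -(Q + 1/((3/2 + 9*(-4) + 9*Q)/(-4 + Q)))/(2*(Q - 4)) = -(Q + 1/((3/2 - 36 + 9*Q)/(-4 + Q)))/(2*(-4 + Q)) = -(Q + 1/((-69/2 + 9*Q)/(-4 + Q)))/(2*(-4 + Q)) = -(Q + (-4 + Q)/(-69/2 + 9*Q))/(2*(-4 + Q)))
(40 - 10)*I(-2) = (40 - 10)*((8 - 18*(-2)² + 67*(-2))/(6*(92 - 47*(-2) + 6*(-2)²))) = 30*((8 - 18*4 - 134)/(6*(92 + 94 + 6*4))) = 30*((8 - 72 - 134)/(6*(92 + 94 + 24))) = 30*((⅙)*(-198)/210) = 30*((⅙)*(1/210)*(-198)) = 30*(-11/70) = -33/7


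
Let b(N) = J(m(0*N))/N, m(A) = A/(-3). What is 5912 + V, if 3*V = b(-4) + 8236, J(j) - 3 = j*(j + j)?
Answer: 103885/12 ≈ 8657.1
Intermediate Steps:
m(A) = -A/3 (m(A) = A*(-⅓) = -A/3)
J(j) = 3 + 2*j² (J(j) = 3 + j*(j + j) = 3 + j*(2*j) = 3 + 2*j²)
b(N) = 3/N (b(N) = (3 + 2*(-0*N)²)/N = (3 + 2*(-⅓*0)²)/N = (3 + 2*0²)/N = (3 + 2*0)/N = (3 + 0)/N = 3/N)
V = 32941/12 (V = (3/(-4) + 8236)/3 = (3*(-¼) + 8236)/3 = (-¾ + 8236)/3 = (⅓)*(32941/4) = 32941/12 ≈ 2745.1)
5912 + V = 5912 + 32941/12 = 103885/12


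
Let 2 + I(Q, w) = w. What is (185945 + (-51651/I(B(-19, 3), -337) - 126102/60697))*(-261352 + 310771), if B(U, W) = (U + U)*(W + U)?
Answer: 63077575671091692/6858761 ≈ 9.1966e+9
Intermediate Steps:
B(U, W) = 2*U*(U + W) (B(U, W) = (2*U)*(U + W) = 2*U*(U + W))
I(Q, w) = -2 + w
(185945 + (-51651/I(B(-19, 3), -337) - 126102/60697))*(-261352 + 310771) = (185945 + (-51651/(-2 - 337) - 126102/60697))*(-261352 + 310771) = (185945 + (-51651/(-339) - 126102*1/60697))*49419 = (185945 + (-51651*(-1/339) - 126102/60697))*49419 = (185945 + (17217/113 - 126102/60697))*49419 = (185945 + 1030770723/6858761)*49419 = (1276383084868/6858761)*49419 = 63077575671091692/6858761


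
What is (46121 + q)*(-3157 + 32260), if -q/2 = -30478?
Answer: 3116261931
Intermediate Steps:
q = 60956 (q = -2*(-30478) = 60956)
(46121 + q)*(-3157 + 32260) = (46121 + 60956)*(-3157 + 32260) = 107077*29103 = 3116261931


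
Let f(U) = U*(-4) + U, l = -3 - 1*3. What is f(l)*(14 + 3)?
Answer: 306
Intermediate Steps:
l = -6 (l = -3 - 3 = -6)
f(U) = -3*U (f(U) = -4*U + U = -3*U)
f(l)*(14 + 3) = (-3*(-6))*(14 + 3) = 18*17 = 306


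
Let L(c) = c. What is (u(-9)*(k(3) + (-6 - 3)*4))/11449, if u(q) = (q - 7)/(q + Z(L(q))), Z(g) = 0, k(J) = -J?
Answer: -208/34347 ≈ -0.0060558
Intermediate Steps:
u(q) = (-7 + q)/q (u(q) = (q - 7)/(q + 0) = (-7 + q)/q)
(u(-9)*(k(3) + (-6 - 3)*4))/11449 = (((-7 - 9)/(-9))*(-1*3 + (-6 - 3)*4))/11449 = ((-⅑*(-16))*(-3 - 9*4))*(1/11449) = (16*(-3 - 36)/9)*(1/11449) = ((16/9)*(-39))*(1/11449) = -208/3*1/11449 = -208/34347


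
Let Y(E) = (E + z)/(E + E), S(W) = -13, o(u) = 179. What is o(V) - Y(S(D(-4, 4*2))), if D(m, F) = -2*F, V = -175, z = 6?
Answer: 4647/26 ≈ 178.73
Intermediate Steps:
Y(E) = (6 + E)/(2*E) (Y(E) = (E + 6)/(E + E) = (6 + E)/((2*E)) = (6 + E)*(1/(2*E)) = (6 + E)/(2*E))
o(V) - Y(S(D(-4, 4*2))) = 179 - (6 - 13)/(2*(-13)) = 179 - (-1)*(-7)/(2*13) = 179 - 1*7/26 = 179 - 7/26 = 4647/26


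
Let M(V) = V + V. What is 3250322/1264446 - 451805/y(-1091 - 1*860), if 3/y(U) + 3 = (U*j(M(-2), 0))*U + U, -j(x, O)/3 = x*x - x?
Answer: 21745508825412280231/632223 ≈ 3.4395e+13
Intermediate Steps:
M(V) = 2*V
j(x, O) = -3*x**2 + 3*x (j(x, O) = -3*(x*x - x) = -3*(x**2 - x) = -3*x**2 + 3*x)
y(U) = 3/(-3 + U - 60*U**2) (y(U) = 3/(-3 + ((U*(3*(2*(-2))*(1 - 2*(-2))))*U + U)) = 3/(-3 + ((U*(3*(-4)*(1 - 1*(-4))))*U + U)) = 3/(-3 + ((U*(3*(-4)*(1 + 4)))*U + U)) = 3/(-3 + ((U*(3*(-4)*5))*U + U)) = 3/(-3 + ((U*(-60))*U + U)) = 3/(-3 + ((-60*U)*U + U)) = 3/(-3 + (-60*U**2 + U)) = 3/(-3 + (U - 60*U**2)) = 3/(-3 + U - 60*U**2))
3250322/1264446 - 451805/y(-1091 - 1*860) = 3250322/1264446 - (-451805 - 9036100*(-1091 - 1*860)**2 + 451805*(-1091 - 1*860)/3) = 3250322*(1/1264446) - (-451805 - 9036100*(-1091 - 860)**2 + 451805*(-1091 - 860)/3) = 1625161/632223 - 451805/((-3/(3 - 1*(-1951) + 60*(-1951)**2))) = 1625161/632223 - 451805/((-3/(3 + 1951 + 60*3806401))) = 1625161/632223 - 451805/((-3/(3 + 1951 + 228384060))) = 1625161/632223 - 451805/((-3/228386014)) = 1625161/632223 - 451805/((-3*1/228386014)) = 1625161/632223 - 451805/(-3/228386014) = 1625161/632223 - 451805*(-228386014/3) = 1625161/632223 + 103185943055270/3 = 21745508825412280231/632223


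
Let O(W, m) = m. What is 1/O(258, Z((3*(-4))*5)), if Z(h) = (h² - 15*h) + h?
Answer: 1/4440 ≈ 0.00022523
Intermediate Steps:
Z(h) = h² - 14*h
1/O(258, Z((3*(-4))*5)) = 1/(((3*(-4))*5)*(-14 + (3*(-4))*5)) = 1/((-12*5)*(-14 - 12*5)) = 1/(-60*(-14 - 60)) = 1/(-60*(-74)) = 1/4440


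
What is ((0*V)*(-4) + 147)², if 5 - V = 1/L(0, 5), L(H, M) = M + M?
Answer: 21609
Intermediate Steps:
L(H, M) = 2*M
V = 49/10 (V = 5 - 1/(2*5) = 5 - 1/10 = 5 - 1*⅒ = 5 - ⅒ = 49/10 ≈ 4.9000)
((0*V)*(-4) + 147)² = ((0*(49/10))*(-4) + 147)² = (0*(-4) + 147)² = (0 + 147)² = 147² = 21609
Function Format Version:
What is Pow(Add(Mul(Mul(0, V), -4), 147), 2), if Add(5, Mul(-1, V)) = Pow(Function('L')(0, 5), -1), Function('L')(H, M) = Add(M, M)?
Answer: 21609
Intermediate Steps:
Function('L')(H, M) = Mul(2, M)
V = Rational(49, 10) (V = Add(5, Mul(-1, Pow(Mul(2, 5), -1))) = Add(5, Mul(-1, Pow(10, -1))) = Add(5, Mul(-1, Rational(1, 10))) = Add(5, Rational(-1, 10)) = Rational(49, 10) ≈ 4.9000)
Pow(Add(Mul(Mul(0, V), -4), 147), 2) = Pow(Add(Mul(Mul(0, Rational(49, 10)), -4), 147), 2) = Pow(Add(Mul(0, -4), 147), 2) = Pow(Add(0, 147), 2) = Pow(147, 2) = 21609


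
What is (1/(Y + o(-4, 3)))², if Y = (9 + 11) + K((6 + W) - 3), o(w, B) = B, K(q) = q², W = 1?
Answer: 1/1521 ≈ 0.00065746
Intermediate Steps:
Y = 36 (Y = (9 + 11) + ((6 + 1) - 3)² = 20 + (7 - 3)² = 20 + 4² = 20 + 16 = 36)
(1/(Y + o(-4, 3)))² = (1/(36 + 3))² = (1/39)² = 1/1521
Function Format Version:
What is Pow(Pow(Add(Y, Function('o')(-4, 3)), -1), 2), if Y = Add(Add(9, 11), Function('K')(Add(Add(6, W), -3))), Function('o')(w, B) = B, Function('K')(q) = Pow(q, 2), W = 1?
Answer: Rational(1, 1521) ≈ 0.00065746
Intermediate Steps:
Y = 36 (Y = Add(Add(9, 11), Pow(Add(Add(6, 1), -3), 2)) = Add(20, Pow(Add(7, -3), 2)) = Add(20, Pow(4, 2)) = Add(20, 16) = 36)
Pow(Pow(Add(Y, Function('o')(-4, 3)), -1), 2) = Pow(Pow(Add(36, 3), -1), 2) = Pow(Pow(39, -1), 2) = Pow(Rational(1, 39), 2) = Rational(1, 1521)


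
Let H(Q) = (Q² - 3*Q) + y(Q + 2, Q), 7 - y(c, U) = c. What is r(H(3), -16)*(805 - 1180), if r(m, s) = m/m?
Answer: -375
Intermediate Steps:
y(c, U) = 7 - c
H(Q) = 5 + Q² - 4*Q (H(Q) = (Q² - 3*Q) + (7 - (Q + 2)) = (Q² - 3*Q) + (7 - (2 + Q)) = (Q² - 3*Q) + (7 + (-2 - Q)) = (Q² - 3*Q) + (5 - Q) = 5 + Q² - 4*Q)
r(m, s) = 1
r(H(3), -16)*(805 - 1180) = 1*(805 - 1180) = 1*(-375) = -375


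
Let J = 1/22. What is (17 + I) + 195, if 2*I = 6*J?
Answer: 4667/22 ≈ 212.14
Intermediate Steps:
J = 1/22 ≈ 0.045455
I = 3/22 (I = (6*(1/22))/2 = (1/2)*(3/11) = 3/22 ≈ 0.13636)
(17 + I) + 195 = (17 + 3/22) + 195 = 377/22 + 195 = 4667/22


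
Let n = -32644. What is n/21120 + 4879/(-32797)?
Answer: -293417437/173168160 ≈ -1.6944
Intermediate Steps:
n/21120 + 4879/(-32797) = -32644/21120 + 4879/(-32797) = -32644*1/21120 + 4879*(-1/32797) = -8161/5280 - 4879/32797 = -293417437/173168160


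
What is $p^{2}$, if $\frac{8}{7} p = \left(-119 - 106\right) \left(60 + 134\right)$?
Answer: $\frac{23340200625}{16} \approx 1.4588 \cdot 10^{9}$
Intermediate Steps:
$p = - \frac{152775}{4}$ ($p = \frac{7 \left(-119 - 106\right) \left(60 + 134\right)}{8} = \frac{7 \left(\left(-225\right) 194\right)}{8} = \frac{7}{8} \left(-43650\right) = - \frac{152775}{4} \approx -38194.0$)
$p^{2} = \left(- \frac{152775}{4}\right)^{2} = \frac{23340200625}{16}$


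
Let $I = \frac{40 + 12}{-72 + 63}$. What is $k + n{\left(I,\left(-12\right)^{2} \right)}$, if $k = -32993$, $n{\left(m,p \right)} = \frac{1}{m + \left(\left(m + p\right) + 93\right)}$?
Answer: $- \frac{66942788}{2029} \approx -32993.0$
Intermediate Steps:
$I = - \frac{52}{9}$ ($I = \frac{52}{-9} = 52 \left(- \frac{1}{9}\right) = - \frac{52}{9} \approx -5.7778$)
$n{\left(m,p \right)} = \frac{1}{93 + p + 2 m}$ ($n{\left(m,p \right)} = \frac{1}{m + \left(93 + m + p\right)} = \frac{1}{93 + p + 2 m}$)
$k + n{\left(I,\left(-12\right)^{2} \right)} = -32993 + \frac{1}{93 + \left(-12\right)^{2} + 2 \left(- \frac{52}{9}\right)} = -32993 + \frac{1}{93 + 144 - \frac{104}{9}} = -32993 + \frac{1}{\frac{2029}{9}} = -32993 + \frac{9}{2029} = - \frac{66942788}{2029}$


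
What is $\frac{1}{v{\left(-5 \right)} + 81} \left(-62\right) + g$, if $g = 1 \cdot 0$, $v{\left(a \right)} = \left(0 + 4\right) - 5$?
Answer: $- \frac{31}{40} \approx -0.775$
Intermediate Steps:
$v{\left(a \right)} = -1$ ($v{\left(a \right)} = 4 - 5 = -1$)
$g = 0$
$\frac{1}{v{\left(-5 \right)} + 81} \left(-62\right) + g = \frac{1}{-1 + 81} \left(-62\right) + 0 = \frac{1}{80} \left(-62\right) + 0 = - \frac{31}{40} + 0 = - \frac{31}{40}$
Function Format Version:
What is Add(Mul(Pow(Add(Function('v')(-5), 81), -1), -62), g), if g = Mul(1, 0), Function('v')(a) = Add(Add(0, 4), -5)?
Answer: Rational(-31, 40) ≈ -0.77500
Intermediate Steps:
Function('v')(a) = -1 (Function('v')(a) = Add(4, -5) = -1)
g = 0
Add(Mul(Pow(Add(Function('v')(-5), 81), -1), -62), g) = Add(Mul(Pow(Add(-1, 81), -1), -62), 0) = Add(Mul(Pow(80, -1), -62), 0) = Add(Mul(Rational(1, 80), -62), 0) = Add(Rational(-31, 40), 0) = Rational(-31, 40)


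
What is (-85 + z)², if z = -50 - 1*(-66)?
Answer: 4761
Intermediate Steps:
z = 16 (z = -50 + 66 = 16)
(-85 + z)² = (-85 + 16)² = (-69)² = 4761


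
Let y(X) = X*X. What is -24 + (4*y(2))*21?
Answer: 312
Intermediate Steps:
y(X) = X²
-24 + (4*y(2))*21 = -24 + (4*2²)*21 = -24 + (4*4)*21 = -24 + 16*21 = -24 + 336 = 312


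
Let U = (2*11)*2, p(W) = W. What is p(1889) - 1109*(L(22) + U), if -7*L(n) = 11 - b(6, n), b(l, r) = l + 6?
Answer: -329458/7 ≈ -47065.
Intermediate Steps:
U = 44 (U = 22*2 = 44)
b(l, r) = 6 + l
L(n) = ⅐ (L(n) = -(11 - (6 + 6))/7 = -(11 - 1*12)/7 = -(11 - 12)/7 = -⅐*(-1) = ⅐)
p(1889) - 1109*(L(22) + U) = 1889 - 1109*(⅐ + 44) = 1889 - 1109*309/7 = 1889 - 1*342681/7 = 1889 - 342681/7 = -329458/7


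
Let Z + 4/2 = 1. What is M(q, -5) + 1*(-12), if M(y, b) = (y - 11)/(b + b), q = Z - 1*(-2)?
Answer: -11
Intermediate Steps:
Z = -1 (Z = -2 + 1 = -1)
q = 1 (q = -1 - 1*(-2) = -1 + 2 = 1)
M(y, b) = (-11 + y)/(2*b) (M(y, b) = (-11 + y)/((2*b)) = (-11 + y)*(1/(2*b)) = (-11 + y)/(2*b))
M(q, -5) + 1*(-12) = (½)*(-11 + 1)/(-5) + 1*(-12) = (½)*(-⅕)*(-10) - 12 = 1 - 12 = -11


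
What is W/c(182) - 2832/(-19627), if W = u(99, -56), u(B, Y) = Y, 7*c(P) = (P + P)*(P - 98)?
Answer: 201269/1530906 ≈ 0.13147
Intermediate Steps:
c(P) = 2*P*(-98 + P)/7 (c(P) = ((P + P)*(P - 98))/7 = ((2*P)*(-98 + P))/7 = (2*P*(-98 + P))/7 = 2*P*(-98 + P)/7)
W = -56
W/c(182) - 2832/(-19627) = -56*1/(52*(-98 + 182)) - 2832/(-19627) = -56/((2/7)*182*84) - 2832*(-1/19627) = -56/4368 + 2832/19627 = -56*1/4368 + 2832/19627 = -1/78 + 2832/19627 = 201269/1530906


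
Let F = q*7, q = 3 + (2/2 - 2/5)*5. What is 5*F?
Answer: 210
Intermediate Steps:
q = 6 (q = 3 + (2*(½) - 2*⅕)*5 = 3 + (1 - ⅖)*5 = 3 + (⅗)*5 = 3 + 3 = 6)
F = 42 (F = 6*7 = 42)
5*F = 5*42 = 210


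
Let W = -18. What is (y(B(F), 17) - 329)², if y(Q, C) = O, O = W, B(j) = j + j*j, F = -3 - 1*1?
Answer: 120409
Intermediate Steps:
F = -4 (F = -3 - 1 = -4)
B(j) = j + j²
O = -18
y(Q, C) = -18
(y(B(F), 17) - 329)² = (-18 - 329)² = (-347)² = 120409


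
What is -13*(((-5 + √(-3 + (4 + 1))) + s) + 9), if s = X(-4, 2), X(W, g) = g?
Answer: -78 - 13*√2 ≈ -96.385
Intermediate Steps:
s = 2
-13*(((-5 + √(-3 + (4 + 1))) + s) + 9) = -13*(((-5 + √(-3 + (4 + 1))) + 2) + 9) = -13*(((-5 + √(-3 + 5)) + 2) + 9) = -13*(((-5 + √2) + 2) + 9) = -13*((-3 + √2) + 9) = -13*(6 + √2) = -78 - 13*√2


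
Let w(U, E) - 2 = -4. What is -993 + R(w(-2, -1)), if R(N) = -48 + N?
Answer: -1043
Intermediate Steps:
w(U, E) = -2 (w(U, E) = 2 - 4 = -2)
-993 + R(w(-2, -1)) = -993 + (-48 - 2) = -993 - 50 = -1043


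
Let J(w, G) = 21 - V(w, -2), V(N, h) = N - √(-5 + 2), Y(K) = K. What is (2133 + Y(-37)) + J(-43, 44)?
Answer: 2160 + I*√3 ≈ 2160.0 + 1.732*I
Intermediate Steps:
V(N, h) = N - I*√3 (V(N, h) = N - √(-3) = N - I*√3)
J(w, G) = 21 - w + I*√3 (J(w, G) = 21 - (w - I*√3) = 21 + (-w + I*√3) = 21 - w + I*√3)
(2133 + Y(-37)) + J(-43, 44) = (2133 - 37) + (21 - 1*(-43) + I*√3) = 2096 + (21 + 43 + I*√3) = 2096 + (64 + I*√3) = 2160 + I*√3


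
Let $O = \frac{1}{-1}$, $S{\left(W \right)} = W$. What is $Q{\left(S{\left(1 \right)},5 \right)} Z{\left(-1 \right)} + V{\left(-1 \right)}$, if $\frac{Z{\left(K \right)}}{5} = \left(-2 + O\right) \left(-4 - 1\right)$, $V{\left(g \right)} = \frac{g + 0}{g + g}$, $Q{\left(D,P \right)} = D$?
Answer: $\frac{151}{2} \approx 75.5$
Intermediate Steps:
$O = -1$
$V{\left(g \right)} = \frac{1}{2}$ ($V{\left(g \right)} = \frac{g}{2 g} = g \frac{1}{2 g} = \frac{1}{2}$)
$Z{\left(K \right)} = 75$ ($Z{\left(K \right)} = 5 \left(-2 - 1\right) \left(-4 - 1\right) = 5 \left(\left(-3\right) \left(-5\right)\right) = 5 \cdot 15 = 75$)
$Q{\left(S{\left(1 \right)},5 \right)} Z{\left(-1 \right)} + V{\left(-1 \right)} = 1 \cdot 75 + \frac{1}{2} = 75 + \frac{1}{2} = \frac{151}{2}$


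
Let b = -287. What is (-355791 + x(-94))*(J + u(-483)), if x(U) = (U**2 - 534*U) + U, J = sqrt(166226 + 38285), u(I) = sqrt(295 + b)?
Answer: -593706*sqrt(2) - 296853*sqrt(204511) ≈ -1.3509e+8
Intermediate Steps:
u(I) = 2*sqrt(2) (u(I) = sqrt(295 - 287) = sqrt(8) = 2*sqrt(2))
J = sqrt(204511) ≈ 452.23
x(U) = U**2 - 533*U
(-355791 + x(-94))*(J + u(-483)) = (-355791 - 94*(-533 - 94))*(sqrt(204511) + 2*sqrt(2)) = (-355791 - 94*(-627))*(sqrt(204511) + 2*sqrt(2)) = (-355791 + 58938)*(sqrt(204511) + 2*sqrt(2)) = -296853*(sqrt(204511) + 2*sqrt(2)) = -593706*sqrt(2) - 296853*sqrt(204511)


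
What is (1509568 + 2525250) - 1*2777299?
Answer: 1257519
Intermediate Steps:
(1509568 + 2525250) - 1*2777299 = 4034818 - 2777299 = 1257519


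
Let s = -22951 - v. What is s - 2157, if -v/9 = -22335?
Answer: -226123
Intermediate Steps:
v = 201015 (v = -9*(-22335) = 201015)
s = -223966 (s = -22951 - 1*201015 = -22951 - 201015 = -223966)
s - 2157 = -223966 - 2157 = -226123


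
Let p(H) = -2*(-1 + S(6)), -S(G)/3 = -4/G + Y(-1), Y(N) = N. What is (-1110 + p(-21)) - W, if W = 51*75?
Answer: -4943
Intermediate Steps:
S(G) = 3 + 12/G (S(G) = -3*(-4/G - 1) = -3*(-1 - 4/G) = 3 + 12/G)
p(H) = -8 (p(H) = -2*(-1 + (3 + 12/6)) = -2*(-1 + (3 + 12*(⅙))) = -2*(-1 + (3 + 2)) = -2*(-1 + 5) = -2*4 = -8)
W = 3825
(-1110 + p(-21)) - W = (-1110 - 8) - 1*3825 = -1118 - 3825 = -4943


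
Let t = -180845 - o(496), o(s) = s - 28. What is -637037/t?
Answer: 637037/181313 ≈ 3.5135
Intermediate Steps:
o(s) = -28 + s
t = -181313 (t = -180845 - (-28 + 496) = -180845 - 1*468 = -180845 - 468 = -181313)
-637037/t = -637037/(-181313) = -637037*(-1/181313) = 637037/181313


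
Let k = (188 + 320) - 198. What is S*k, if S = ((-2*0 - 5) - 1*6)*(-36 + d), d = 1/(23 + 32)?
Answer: 122698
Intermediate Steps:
d = 1/55 ≈ 0.018182
k = 310 (k = 508 - 198 = 310)
S = 1979/5 (S = ((-2*0 - 5) - 1*6)*(-36 + 1/55) = ((0 - 5) - 6)*(-1979/55) = (-5 - 6)*(-1979/55) = -11*(-1979/55) = 1979/5 ≈ 395.80)
S*k = (1979/5)*310 = 122698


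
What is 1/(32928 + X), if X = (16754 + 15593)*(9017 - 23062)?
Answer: -1/454280687 ≈ -2.2013e-9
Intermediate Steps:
X = -454313615 (X = 32347*(-14045) = -454313615)
1/(32928 + X) = 1/(32928 - 454313615) = 1/(-454280687) = -1/454280687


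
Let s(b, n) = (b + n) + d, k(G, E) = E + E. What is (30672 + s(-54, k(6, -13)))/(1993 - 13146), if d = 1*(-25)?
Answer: -30567/11153 ≈ -2.7407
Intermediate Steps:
d = -25
k(G, E) = 2*E
s(b, n) = -25 + b + n (s(b, n) = (b + n) - 25 = -25 + b + n)
(30672 + s(-54, k(6, -13)))/(1993 - 13146) = (30672 + (-25 - 54 + 2*(-13)))/(1993 - 13146) = (30672 + (-25 - 54 - 26))/(-11153) = (30672 - 105)*(-1/11153) = 30567*(-1/11153) = -30567/11153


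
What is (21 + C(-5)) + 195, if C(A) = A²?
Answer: 241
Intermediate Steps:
(21 + C(-5)) + 195 = (21 + (-5)²) + 195 = (21 + 25) + 195 = 46 + 195 = 241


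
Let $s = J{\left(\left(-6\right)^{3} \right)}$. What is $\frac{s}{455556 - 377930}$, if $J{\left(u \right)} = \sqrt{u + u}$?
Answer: $\frac{6 i \sqrt{3}}{38813} \approx 0.00026775 i$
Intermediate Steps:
$J{\left(u \right)} = \sqrt{2} \sqrt{u}$ ($J{\left(u \right)} = \sqrt{2 u} = \sqrt{2} \sqrt{u}$)
$s = 12 i \sqrt{3}$ ($s = \sqrt{2} \sqrt{\left(-6\right)^{3}} = \sqrt{2} \sqrt{-216} = \sqrt{2} \cdot 6 i \sqrt{6} = 12 i \sqrt{3} \approx 20.785 i$)
$\frac{s}{455556 - 377930} = \frac{12 i \sqrt{3}}{455556 - 377930} = \frac{12 i \sqrt{3}}{77626} = 12 i \sqrt{3} \cdot \frac{1}{77626} = \frac{6 i \sqrt{3}}{38813}$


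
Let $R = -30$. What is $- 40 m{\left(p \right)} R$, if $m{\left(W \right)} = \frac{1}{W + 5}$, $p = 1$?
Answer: $200$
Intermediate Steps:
$m{\left(W \right)} = \frac{1}{5 + W}$
$- 40 m{\left(p \right)} R = - \frac{40}{5 + 1} \left(-30\right) = - \frac{40}{6} \left(-30\right) = \left(-40\right) \frac{1}{6} \left(-30\right) = \left(- \frac{20}{3}\right) \left(-30\right) = 200$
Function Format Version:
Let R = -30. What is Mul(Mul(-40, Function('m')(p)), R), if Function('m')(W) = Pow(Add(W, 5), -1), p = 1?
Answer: 200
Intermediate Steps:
Function('m')(W) = Pow(Add(5, W), -1)
Mul(Mul(-40, Function('m')(p)), R) = Mul(Mul(-40, Pow(Add(5, 1), -1)), -30) = Mul(Mul(-40, Pow(6, -1)), -30) = Mul(Mul(-40, Rational(1, 6)), -30) = Mul(Rational(-20, 3), -30) = 200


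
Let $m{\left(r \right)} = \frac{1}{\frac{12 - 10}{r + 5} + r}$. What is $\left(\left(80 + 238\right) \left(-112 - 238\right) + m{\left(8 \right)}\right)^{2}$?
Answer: $\frac{139187778097369}{11236} \approx 1.2388 \cdot 10^{10}$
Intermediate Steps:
$m{\left(r \right)} = \frac{1}{r + \frac{2}{5 + r}}$ ($m{\left(r \right)} = \frac{1}{\frac{2}{5 + r} + r} = \frac{1}{r + \frac{2}{5 + r}}$)
$\left(\left(80 + 238\right) \left(-112 - 238\right) + m{\left(8 \right)}\right)^{2} = \left(\left(80 + 238\right) \left(-112 - 238\right) + \frac{5 + 8}{2 + 8^{2} + 5 \cdot 8}\right)^{2} = \left(318 \left(-350\right) + \frac{1}{2 + 64 + 40} \cdot 13\right)^{2} = \left(-111300 + \frac{1}{106} \cdot 13\right)^{2} = \left(-111300 + \frac{13}{106}\right)^{2} = \left(- \frac{11797787}{106}\right)^{2} = \frac{139187778097369}{11236}$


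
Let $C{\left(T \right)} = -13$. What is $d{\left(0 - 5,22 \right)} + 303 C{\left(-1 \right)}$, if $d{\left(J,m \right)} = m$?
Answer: $-3917$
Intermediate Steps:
$d{\left(0 - 5,22 \right)} + 303 C{\left(-1 \right)} = 22 + 303 \left(-13\right) = 22 - 3939 = -3917$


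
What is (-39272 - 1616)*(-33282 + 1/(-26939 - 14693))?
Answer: 7081782305975/5204 ≈ 1.3608e+9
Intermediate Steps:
(-39272 - 1616)*(-33282 + 1/(-26939 - 14693)) = -40888*(-33282 + 1/(-41632)) = -40888*(-33282 - 1/41632) = -40888*(-1385596225/41632) = 7081782305975/5204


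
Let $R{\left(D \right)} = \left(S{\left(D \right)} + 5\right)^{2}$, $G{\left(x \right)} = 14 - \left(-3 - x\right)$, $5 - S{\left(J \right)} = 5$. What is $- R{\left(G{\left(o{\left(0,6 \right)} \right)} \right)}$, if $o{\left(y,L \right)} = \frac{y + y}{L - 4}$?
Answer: $-25$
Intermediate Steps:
$o{\left(y,L \right)} = \frac{2 y}{-4 + L}$
$S{\left(J \right)} = 0$ ($S{\left(J \right)} = 5 - 5 = 0$)
$G{\left(x \right)} = 17 + x$ ($G{\left(x \right)} = 14 + \left(3 + x\right) = 17 + x$)
$R{\left(D \right)} = 25$ ($R{\left(D \right)} = \left(0 + 5\right)^{2} = 5^{2} = 25$)
$- R{\left(G{\left(o{\left(0,6 \right)} \right)} \right)} = \left(-1\right) 25 = -25$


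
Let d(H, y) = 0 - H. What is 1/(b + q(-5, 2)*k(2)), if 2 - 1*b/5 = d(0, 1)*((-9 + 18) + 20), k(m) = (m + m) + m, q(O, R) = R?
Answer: 1/22 ≈ 0.045455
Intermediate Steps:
k(m) = 3*m (k(m) = 2*m + m = 3*m)
d(H, y) = -H
b = 10 (b = 10 - 5*(-1*0)*((-9 + 18) + 20) = 10 - 0*(9 + 20) = 10 - 0*29 = 10 - 5*0 = 10 + 0 = 10)
1/(b + q(-5, 2)*k(2)) = 1/(10 + 2*(3*2)) = 1/(10 + 2*6) = 1/(10 + 12) = 1/22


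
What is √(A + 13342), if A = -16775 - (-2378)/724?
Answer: I*√449443634/362 ≈ 58.564*I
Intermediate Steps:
A = -6071361/362 (A = -16775 - (-2378)/724 = -16775 - 1*(-1189/362) = -16775 + 1189/362 = -6071361/362 ≈ -16772.)
√(A + 13342) = √(-6071361/362 + 13342) = √(-1241557/362) = I*√449443634/362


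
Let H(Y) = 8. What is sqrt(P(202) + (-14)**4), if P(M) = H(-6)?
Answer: 2*sqrt(9606) ≈ 196.02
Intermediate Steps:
P(M) = 8
sqrt(P(202) + (-14)**4) = sqrt(8 + (-14)**4) = sqrt(8 + 38416) = sqrt(38424) = 2*sqrt(9606)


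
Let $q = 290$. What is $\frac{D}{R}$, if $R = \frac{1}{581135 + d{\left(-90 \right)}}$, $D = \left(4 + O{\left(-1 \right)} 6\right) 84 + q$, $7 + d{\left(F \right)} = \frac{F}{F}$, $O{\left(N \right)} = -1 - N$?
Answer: $363786754$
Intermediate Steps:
$d{\left(F \right)} = -6$ ($d{\left(F \right)} = -7 + \frac{F}{F} = -7 + 1 = -6$)
$D = 626$ ($D = \left(4 + \left(-1 - -1\right) 6\right) 84 + 290 = \left(4 + \left(-1 + 1\right) 6\right) 84 + 290 = \left(4 + 0 \cdot 6\right) 84 + 290 = \left(4 + 0\right) 84 + 290 = 4 \cdot 84 + 290 = 336 + 290 = 626$)
$R = \frac{1}{581129}$ ($R = \frac{1}{581135 - 6} = \frac{1}{581129} \approx 1.7208 \cdot 10^{-6}$)
$\frac{D}{R} = 626 \frac{1}{\frac{1}{581129}} = 626 \cdot 581129 = 363786754$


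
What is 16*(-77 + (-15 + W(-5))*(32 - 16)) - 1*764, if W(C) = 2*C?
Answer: -8396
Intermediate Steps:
16*(-77 + (-15 + W(-5))*(32 - 16)) - 1*764 = 16*(-77 + (-15 + 2*(-5))*(32 - 16)) - 1*764 = 16*(-77 + (-15 - 10)*16) - 764 = 16*(-77 - 25*16) - 764 = 16*(-77 - 400) - 764 = 16*(-477) - 764 = -7632 - 764 = -8396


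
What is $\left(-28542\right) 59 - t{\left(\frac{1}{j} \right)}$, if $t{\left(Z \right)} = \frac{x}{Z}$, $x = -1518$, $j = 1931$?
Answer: $1247280$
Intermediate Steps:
$t{\left(Z \right)} = - \frac{1518}{Z}$
$\left(-28542\right) 59 - t{\left(\frac{1}{j} \right)} = \left(-28542\right) 59 - - \frac{1518}{\frac{1}{1931}} = -1683978 - - 1518 \frac{1}{\frac{1}{1931}} = -1683978 - \left(-1518\right) 1931 = -1683978 - -2931258 = -1683978 + 2931258 = 1247280$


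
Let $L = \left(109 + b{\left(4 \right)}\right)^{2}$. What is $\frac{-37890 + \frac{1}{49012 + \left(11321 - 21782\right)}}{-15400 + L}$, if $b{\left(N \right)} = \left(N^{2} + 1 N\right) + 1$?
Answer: $- \frac{1460697389}{57826500} \approx -25.26$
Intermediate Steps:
$b{\left(N \right)} = 1 + N + N^{2}$ ($b{\left(N \right)} = \left(N^{2} + N\right) + 1 = \left(N + N^{2}\right) + 1 = 1 + N + N^{2}$)
$L = 16900$ ($L = \left(109 + \left(1 + 4 + 4^{2}\right)\right)^{2} = \left(109 + \left(1 + 4 + 16\right)\right)^{2} = \left(109 + 21\right)^{2} = 130^{2} = 16900$)
$\frac{-37890 + \frac{1}{49012 + \left(11321 - 21782\right)}}{-15400 + L} = \frac{-37890 + \frac{1}{49012 + \left(11321 - 21782\right)}}{-15400 + 16900} = \frac{-37890 + \frac{1}{49012 + \left(11321 - 21782\right)}}{1500} = \left(-37890 + \frac{1}{49012 - 10461}\right) \frac{1}{1500} = \left(-37890 + \frac{1}{38551}\right) \frac{1}{1500} = \left(- \frac{1460697389}{38551}\right) \frac{1}{1500} = - \frac{1460697389}{57826500}$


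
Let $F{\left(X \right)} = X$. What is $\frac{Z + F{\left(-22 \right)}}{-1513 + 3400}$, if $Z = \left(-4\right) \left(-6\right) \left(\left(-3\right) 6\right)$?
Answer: $- \frac{454}{1887} \approx -0.24059$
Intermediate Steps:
$Z = -432$ ($Z = 24 \left(-18\right) = -432$)
$\frac{Z + F{\left(-22 \right)}}{-1513 + 3400} = \frac{-432 - 22}{-1513 + 3400} = - \frac{454}{1887}$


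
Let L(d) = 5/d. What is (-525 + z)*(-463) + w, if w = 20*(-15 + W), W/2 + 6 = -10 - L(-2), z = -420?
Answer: 436695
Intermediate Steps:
W = -27 (W = -12 + 2*(-10 - 5/(-2)) = -12 + 2*(-10 - 5*(-1)/2) = -12 + 2*(-10 - 1*(-5/2)) = -12 + 2*(-10 + 5/2) = -12 + 2*(-15/2) = -12 - 15 = -27)
w = -840 (w = 20*(-15 - 27) = 20*(-42) = -840)
(-525 + z)*(-463) + w = (-525 - 420)*(-463) - 840 = -945*(-463) - 840 = 437535 - 840 = 436695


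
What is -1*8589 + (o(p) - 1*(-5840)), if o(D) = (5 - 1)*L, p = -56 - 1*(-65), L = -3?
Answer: -2761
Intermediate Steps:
p = 9 (p = -56 + 65 = 9)
o(D) = -12 (o(D) = (5 - 1)*(-3) = 4*(-3) = -12)
-1*8589 + (o(p) - 1*(-5840)) = -1*8589 + (-12 - 1*(-5840)) = -8589 + (-12 + 5840) = -8589 + 5828 = -2761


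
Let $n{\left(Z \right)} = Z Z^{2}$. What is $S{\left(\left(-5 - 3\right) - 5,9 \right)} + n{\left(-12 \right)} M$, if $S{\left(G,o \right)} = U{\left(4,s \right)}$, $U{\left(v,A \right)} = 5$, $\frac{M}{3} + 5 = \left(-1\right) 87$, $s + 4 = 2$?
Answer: $476933$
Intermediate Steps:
$s = -2$ ($s = -4 + 2 = -2$)
$M = -276$ ($M = -15 + 3 \left(\left(-1\right) 87\right) = -15 + 3 \left(-87\right) = -15 - 261 = -276$)
$S{\left(G,o \right)} = 5$
$n{\left(Z \right)} = Z^{3}$
$S{\left(\left(-5 - 3\right) - 5,9 \right)} + n{\left(-12 \right)} M = 5 + \left(-12\right)^{3} \left(-276\right) = 5 - -476928 = 5 + 476928 = 476933$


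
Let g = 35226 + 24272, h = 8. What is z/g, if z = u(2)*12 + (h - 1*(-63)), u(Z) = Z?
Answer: 95/59498 ≈ 0.0015967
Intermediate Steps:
z = 95 (z = 2*12 + (8 - 1*(-63)) = 24 + (8 + 63) = 24 + 71 = 95)
g = 59498
z/g = 95/59498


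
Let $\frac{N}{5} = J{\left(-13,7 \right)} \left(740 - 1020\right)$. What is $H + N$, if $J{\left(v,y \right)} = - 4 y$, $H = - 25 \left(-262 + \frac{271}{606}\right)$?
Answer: $\frac{27717725}{606} \approx 45739.0$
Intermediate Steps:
$H = \frac{3962525}{606}$ ($H = - 25 \left(-262 + 271 \cdot \frac{1}{606}\right) = - 25 \left(-262 + \frac{271}{606}\right) = \left(-25\right) \left(- \frac{158501}{606}\right) = \frac{3962525}{606} \approx 6538.8$)
$N = 39200$ ($N = 5 \left(-4\right) 7 \left(740 - 1020\right) = 5 \left(\left(-28\right) \left(-280\right)\right) = 5 \cdot 7840 = 39200$)
$H + N = \frac{3962525}{606} + 39200 = \frac{27717725}{606}$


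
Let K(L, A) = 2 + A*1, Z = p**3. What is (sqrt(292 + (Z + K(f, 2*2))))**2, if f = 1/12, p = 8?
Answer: 810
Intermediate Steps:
f = 1/12 ≈ 0.083333
Z = 512 (Z = 8**3 = 512)
K(L, A) = 2 + A
(sqrt(292 + (Z + K(f, 2*2))))**2 = (sqrt(292 + (512 + (2 + 2*2))))**2 = (sqrt(292 + (512 + (2 + 4))))**2 = (sqrt(292 + (512 + 6)))**2 = (sqrt(292 + 518))**2 = (sqrt(810))**2 = (9*sqrt(10))**2 = 810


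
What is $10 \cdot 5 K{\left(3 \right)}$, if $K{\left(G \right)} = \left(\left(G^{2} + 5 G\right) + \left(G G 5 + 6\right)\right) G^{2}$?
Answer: $33750$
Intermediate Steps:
$K{\left(G \right)} = G^{2} \left(6 + 5 G + 6 G^{2}\right)$ ($K{\left(G \right)} = \left(\left(G^{2} + 5 G\right) + \left(G^{2} \cdot 5 + 6\right)\right) G^{2} = \left(\left(G^{2} + 5 G\right) + \left(5 G^{2} + 6\right)\right) G^{2} = \left(\left(G^{2} + 5 G\right) + \left(6 + 5 G^{2}\right)\right) G^{2} = \left(6 + 5 G + 6 G^{2}\right) G^{2} = G^{2} \left(6 + 5 G + 6 G^{2}\right)$)
$10 \cdot 5 K{\left(3 \right)} = 10 \cdot 5 \cdot 3^{2} \left(6 + 5 \cdot 3 + 6 \cdot 3^{2}\right) = 50 \cdot 9 \left(6 + 15 + 6 \cdot 9\right) = 50 \cdot 9 \left(6 + 15 + 54\right) = 50 \cdot 9 \cdot 75 = 50 \cdot 675 = 33750$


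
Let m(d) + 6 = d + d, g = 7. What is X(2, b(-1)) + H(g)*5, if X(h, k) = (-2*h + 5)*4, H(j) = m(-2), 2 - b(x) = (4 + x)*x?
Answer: -46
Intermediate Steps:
m(d) = -6 + 2*d (m(d) = -6 + (d + d) = -6 + 2*d)
b(x) = 2 - x*(4 + x) (b(x) = 2 - (4 + x)*x = 2 - x*(4 + x))
H(j) = -10 (H(j) = -6 + 2*(-2) = -6 - 4 = -10)
X(h, k) = 20 - 8*h (X(h, k) = (5 - 2*h)*4 = 20 - 8*h)
X(2, b(-1)) + H(g)*5 = (20 - 8*2) - 10*5 = (20 - 16) - 50 = 4 - 50 = -46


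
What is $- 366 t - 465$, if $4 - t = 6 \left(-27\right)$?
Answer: $-61221$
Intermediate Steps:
$t = 166$ ($t = 4 - 6 \left(-27\right) = 4 - -162 = 4 + 162 = 166$)
$- 366 t - 465 = \left(-366\right) 166 - 465 = -60756 - 465 = -61221$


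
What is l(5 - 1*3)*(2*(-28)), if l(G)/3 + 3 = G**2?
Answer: -168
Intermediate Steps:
l(G) = -9 + 3*G**2
l(5 - 1*3)*(2*(-28)) = (-9 + 3*(5 - 1*3)**2)*(2*(-28)) = (-9 + 3*(5 - 3)**2)*(-56) = (-9 + 3*2**2)*(-56) = (-9 + 3*4)*(-56) = (-9 + 12)*(-56) = 3*(-56) = -168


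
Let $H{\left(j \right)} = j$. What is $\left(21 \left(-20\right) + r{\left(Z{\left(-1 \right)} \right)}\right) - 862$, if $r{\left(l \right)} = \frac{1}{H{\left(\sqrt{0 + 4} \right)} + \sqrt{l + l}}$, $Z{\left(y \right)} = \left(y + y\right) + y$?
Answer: $\frac{- 1282 \sqrt{6} + 2563 i}{\sqrt{6} - 2 i} \approx -1281.8 - 0.24495 i$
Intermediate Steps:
$Z{\left(y \right)} = 3 y$ ($Z{\left(y \right)} = 2 y + y = 3 y$)
$r{\left(l \right)} = \frac{1}{2 + \sqrt{2} \sqrt{l}}$ ($r{\left(l \right)} = \frac{1}{\sqrt{0 + 4} + \sqrt{l + l}} = \frac{1}{\sqrt{4} + \sqrt{2 l}} = \frac{1}{2 + \sqrt{2} \sqrt{l}}$)
$\left(21 \left(-20\right) + r{\left(Z{\left(-1 \right)} \right)}\right) - 862 = \left(21 \left(-20\right) + \frac{1}{2 + \sqrt{2} \sqrt{3 \left(-1\right)}}\right) - 862 = \left(-420 + \frac{1}{2 + \sqrt{2} \sqrt{-3}}\right) - 862 = \left(-420 + \frac{1}{2 + \sqrt{2} i \sqrt{3}}\right) - 862 = \left(-420 + \frac{1}{2 + i \sqrt{6}}\right) - 862 = -1282 + \frac{1}{2 + i \sqrt{6}}$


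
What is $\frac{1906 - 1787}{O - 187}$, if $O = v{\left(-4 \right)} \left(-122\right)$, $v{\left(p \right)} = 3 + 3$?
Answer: $- \frac{119}{919} \approx -0.12949$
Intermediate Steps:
$v{\left(p \right)} = 6$
$O = -732$ ($O = 6 \left(-122\right) = -732$)
$\frac{1906 - 1787}{O - 187} = \frac{1906 - 1787}{-732 - 187} = \frac{119}{-919} = 119 \left(- \frac{1}{919}\right) = - \frac{119}{919}$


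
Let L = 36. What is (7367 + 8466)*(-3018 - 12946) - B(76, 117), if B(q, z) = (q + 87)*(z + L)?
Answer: -252782951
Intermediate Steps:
B(q, z) = (36 + z)*(87 + q) (B(q, z) = (q + 87)*(z + 36) = (87 + q)*(36 + z) = (36 + z)*(87 + q))
(7367 + 8466)*(-3018 - 12946) - B(76, 117) = (7367 + 8466)*(-3018 - 12946) - (3132 + 36*76 + 87*117 + 76*117) = 15833*(-15964) - (3132 + 2736 + 10179 + 8892) = -252758012 - 1*24939 = -252758012 - 24939 = -252782951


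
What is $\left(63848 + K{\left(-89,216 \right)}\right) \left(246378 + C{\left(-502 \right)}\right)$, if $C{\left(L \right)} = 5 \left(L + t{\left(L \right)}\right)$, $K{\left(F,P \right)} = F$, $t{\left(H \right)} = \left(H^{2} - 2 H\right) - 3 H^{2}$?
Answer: $-144806380368$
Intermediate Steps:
$t{\left(H \right)} = - 2 H - 2 H^{2}$
$C{\left(L \right)} = 5 L - 10 L \left(1 + L\right)$ ($C{\left(L \right)} = 5 \left(L - 2 L \left(1 + L\right)\right) = 5 L - 10 L \left(1 + L\right)$)
$\left(63848 + K{\left(-89,216 \right)}\right) \left(246378 + C{\left(-502 \right)}\right) = \left(63848 - 89\right) \left(246378 + 5 \left(-502\right) \left(-1 - -1004\right)\right) = 63759 \left(246378 + 5 \left(-502\right) \left(-1 + 1004\right)\right) = 63759 \left(246378 + 5 \left(-502\right) 1003\right) = 63759 \left(246378 - 2517530\right) = 63759 \left(-2271152\right) = -144806380368$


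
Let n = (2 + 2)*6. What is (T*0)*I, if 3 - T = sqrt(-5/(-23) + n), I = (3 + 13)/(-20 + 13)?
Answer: 0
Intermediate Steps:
I = -16/7 (I = 16/(-7) = 16*(-1/7) = -16/7 ≈ -2.2857)
n = 24 (n = 4*6 = 24)
T = 3 - sqrt(12811)/23 (T = 3 - sqrt(-5/(-23) + 24) = 3 - sqrt(-5*(-1/23) + 24) = 3 - sqrt(5/23 + 24) = 3 - sqrt(557/23) = 3 - sqrt(12811)/23 ≈ -1.9211)
(T*0)*I = ((3 - sqrt(12811)/23)*0)*(-16/7) = 0*(-16/7) = 0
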